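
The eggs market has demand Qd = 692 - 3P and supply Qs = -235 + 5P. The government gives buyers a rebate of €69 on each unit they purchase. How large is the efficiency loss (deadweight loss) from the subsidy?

Deadweight loss = €4463.4375

Pre-subsidy: 692 - 3P = -235 + 5P gives P* = 115.875, Q* = 344.375.
With the rebate, buyers effectively pay Pb = Ps − 69, where Ps is the price sellers receive.
Demand in terms of Ps becomes Qd = 692 − 3(Ps − 69) = 899 - 3Ps. Setting this equal to supply: 899 - 3Ps = -235 + 5Ps, so Ps = 141.75.
Buyers pay Pb = 141.75 − 69 = 72.75; Q' = -235 + 5·141.75 = 473.75.
The subsidy expands output by 473.75 − 344.375 = 129.375 past the efficient level; on those units the gap between marginal cost and willingness to pay runs from 0 up to 69.
DWL = ½ × 69 × 129.375 = 4463.4375.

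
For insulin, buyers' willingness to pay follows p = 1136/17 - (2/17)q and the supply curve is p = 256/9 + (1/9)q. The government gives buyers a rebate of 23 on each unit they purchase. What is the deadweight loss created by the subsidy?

Pre-subsidy: 1136/17 - (2/17)q = 256/9 + (1/9)q gives q* = 5872/35 and p* = 1648/35.
With the rebate, buyers effectively pay pb = ps − 23, where ps is the price sellers receive.
On the curves, pb = 1136/17 - (2/17)q and ps = 256/9 + (1/9)q; the wedge ps − pb = 23 gives 256/9 + (1/9)q − (1136/17 - (2/17)q) = 23, so q' = 9391/35.
Then pb = 1136/17 − (2/17)·(9391/35) = 1234/35 and ps = 256/9 + (1/9)·(9391/35) = 2039/35.
The subsidy expands output by 9391/35 − 5872/35 = 3519/35 past the efficient level; on those units the gap between marginal cost and willingness to pay runs from 0 up to 23.
DWL = ½ × 23 × 3519/35 = 80937/70.

Deadweight loss = 80937/70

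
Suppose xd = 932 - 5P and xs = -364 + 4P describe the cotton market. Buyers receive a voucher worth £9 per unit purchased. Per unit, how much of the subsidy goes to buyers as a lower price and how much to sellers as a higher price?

Pre-subsidy: 932 - 5P = -364 + 4P gives P* = 144, x* = 212.
With the rebate, buyers effectively pay Pb = Ps − 9, where Ps is the price sellers receive.
Demand in terms of Ps becomes xd = 932 − 5(Ps − 9) = 977 - 5Ps. Setting this equal to supply: 977 - 5Ps = -364 + 4Ps, so Ps = 149.
Buyers pay Pb = 149 − 9 = 140; x' = -364 + 4·149 = 232.
Buyers' price falls by P* − Pb = 144 − 140 = 4; sellers' price rises by Ps − P* = 149 − 144 = 5.

Buyers gain £4 per unit; sellers gain £5 per unit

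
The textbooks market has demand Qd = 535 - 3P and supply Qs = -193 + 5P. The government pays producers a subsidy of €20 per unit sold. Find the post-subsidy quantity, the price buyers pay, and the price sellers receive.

Q' = 299.5; buyers pay €78.5; sellers receive €98.5

Pre-subsidy: 535 - 3P = -193 + 5P gives P* = 91, Q* = 262.
With the subsidy, sellers receive Ps = Pb + 20 for each unit, where Pb is the price buyers pay.
Supply in terms of Pb becomes Qs = -193 + 5(Pb + 20) = -93 + 5Pb. Setting this equal to demand: 535 - 3Pb = -93 + 5Pb, so Pb = 78.5.
Sellers receive Ps = 78.5 + 20 = 98.5; Q' = 535 − 3·78.5 = 299.5.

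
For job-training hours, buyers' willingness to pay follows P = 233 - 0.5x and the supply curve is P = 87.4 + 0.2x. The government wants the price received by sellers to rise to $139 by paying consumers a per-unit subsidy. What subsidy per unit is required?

Required subsidy s = $35 per unit

At a seller price of 139, quantity supplied is -437 + 5·139 = 258.
Buyers absorb 258 only when they pay Pb = 233 − 0.5·258 = 104.
s = Ps − Pb = 139 − 104 = 35.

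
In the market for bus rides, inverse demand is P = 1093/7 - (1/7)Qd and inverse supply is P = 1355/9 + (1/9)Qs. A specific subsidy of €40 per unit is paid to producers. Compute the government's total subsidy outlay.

Government cost = €7180

Pre-subsidy: 1093/7 - (1/7)Q = 1355/9 + (1/9)Q gives Q* = 22 and P* = 153.
With the subsidy, sellers receive Ps = Pb + 40 for each unit, where Pb is the price buyers pay.
On the curves, Pb = 1093/7 - (1/7)Q and Ps = 1355/9 + (1/9)Q; the wedge Ps − Pb = 40 gives 1355/9 + (1/9)Q − (1093/7 - (1/7)Q) = 40, so Q' = 179.5.
Then Pb = 1093/7 − (1/7)·179.5 = 130.5 and Ps = 1355/9 + (1/9)·179.5 = 170.5.
Government outlay = subsidy × quantity = 40 × 179.5 = 7180.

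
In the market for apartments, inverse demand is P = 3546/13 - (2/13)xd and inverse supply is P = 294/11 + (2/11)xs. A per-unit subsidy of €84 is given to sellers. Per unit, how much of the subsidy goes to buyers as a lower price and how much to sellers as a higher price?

Buyers gain €38.5 per unit; sellers gain €45.5 per unit

Pre-subsidy: 3546/13 - (2/13)x = 294/11 + (2/11)x gives x* = 733 and P* = 160.
With the subsidy, sellers receive Ps = Pb + 84 for each unit, where Pb is the price buyers pay.
On the curves, Pb = 3546/13 - (2/13)x and Ps = 294/11 + (2/11)x; the wedge Ps − Pb = 84 gives 294/11 + (2/11)x − (3546/13 - (2/13)x) = 84, so x' = 983.25.
Then Pb = 3546/13 − (2/13)·983.25 = 121.5 and Ps = 294/11 + (2/11)·983.25 = 205.5.
Buyers' price falls by P* − Pb = 160 − 121.5 = 38.5; sellers' price rises by Ps − P* = 205.5 − 160 = 45.5.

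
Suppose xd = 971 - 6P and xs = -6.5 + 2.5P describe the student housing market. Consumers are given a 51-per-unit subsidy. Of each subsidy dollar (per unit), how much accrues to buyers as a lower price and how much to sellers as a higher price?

Buyers gain 15 per unit; sellers gain 36 per unit

Pre-subsidy: 971 - 6P = -6.5 + 2.5P gives P* = 115, x* = 281.
With the rebate, buyers effectively pay Pb = Ps − 51, where Ps is the price sellers receive.
Demand in terms of Ps becomes xd = 971 − 6(Ps − 51) = 1277 - 6Ps. Setting this equal to supply: 1277 - 6Ps = -6.5 + 2.5Ps, so Ps = 151.
Buyers pay Pb = 151 − 51 = 100; x' = -6.5 + 2.5·151 = 371.
Buyers' price falls by P* − Pb = 115 − 100 = 15; sellers' price rises by Ps − P* = 151 − 115 = 36.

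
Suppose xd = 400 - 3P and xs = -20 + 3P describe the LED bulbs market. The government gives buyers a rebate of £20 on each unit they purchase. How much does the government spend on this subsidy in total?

Pre-subsidy: 400 - 3P = -20 + 3P gives P* = 70, x* = 190.
With the rebate, buyers effectively pay Pb = Ps − 20, where Ps is the price sellers receive.
Demand in terms of Ps becomes xd = 400 − 3(Ps − 20) = 460 - 3Ps. Setting this equal to supply: 460 - 3Ps = -20 + 3Ps, so Ps = 80.
Buyers pay Pb = 80 − 20 = 60; x' = -20 + 3·80 = 220.
Government outlay = subsidy × quantity = 20 × 220 = 4400.

Government cost = £4400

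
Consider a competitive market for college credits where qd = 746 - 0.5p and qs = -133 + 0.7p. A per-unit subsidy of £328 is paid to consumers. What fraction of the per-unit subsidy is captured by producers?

Producer share = 5/12

Pre-subsidy: 746 - 0.5p = -133 + 0.7p gives p* = 732.5, q* = 379.75.
With the rebate, buyers effectively pay pb = ps − 328, where ps is the price sellers receive.
Demand in terms of ps becomes qd = 746 − 0.5(ps − 328) = 910 - 0.5ps. Setting this equal to supply: 910 - 0.5ps = -133 + 0.7ps, so ps = 5215/6.
Buyers pay pb = 5215/6 − 328 = 3247/6; q' = -133 + 0.7·(5215/6) = 5705/12.
Buyers' price falls by p* − pb = 732.5 − 3247/6 = 574/3; sellers' price rises by ps − p* = 5215/6 − 732.5 = 410/3.
So producers capture (410/3)/328 = 5/12 of each unit of subsidy.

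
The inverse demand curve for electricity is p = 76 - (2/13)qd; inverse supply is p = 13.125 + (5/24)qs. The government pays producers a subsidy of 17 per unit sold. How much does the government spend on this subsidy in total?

Pre-subsidy: 76 - (2/13)q = 13.125 + (5/24)q gives q* = 19617/113 and p* = 5570/113.
With the subsidy, sellers receive ps = pb + 17 for each unit, where pb is the price buyers pay.
On the curves, pb = 76 - (2/13)q and ps = 13.125 + (5/24)q; the wedge ps − pb = 17 gives 13.125 + (5/24)q − (76 - (2/13)q) = 17, so q' = 24921/113.
Then pb = 76 − (2/13)·(24921/113) = 4754/113 and ps = 13.125 + (5/24)·(24921/113) = 6675/113.
Government outlay = subsidy × quantity = 17 × 24921/113 = 423657/113.

Government cost = 423657/113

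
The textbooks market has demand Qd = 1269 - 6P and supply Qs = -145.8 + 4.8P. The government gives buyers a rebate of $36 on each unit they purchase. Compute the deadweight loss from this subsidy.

Deadweight loss = $1728

Pre-subsidy: 1269 - 6P = -145.8 + 4.8P gives P* = 131, Q* = 483.
With the rebate, buyers effectively pay Pb = Ps − 36, where Ps is the price sellers receive.
Demand in terms of Ps becomes Qd = 1269 − 6(Ps − 36) = 1485 - 6Ps. Setting this equal to supply: 1485 - 6Ps = -145.8 + 4.8Ps, so Ps = 151.
Buyers pay Pb = 151 − 36 = 115; Q' = -145.8 + 4.8·151 = 579.
The subsidy expands output by 579 − 483 = 96 past the efficient level; on those units the gap between marginal cost and willingness to pay runs from 0 up to 36.
DWL = ½ × 36 × 96 = 1728.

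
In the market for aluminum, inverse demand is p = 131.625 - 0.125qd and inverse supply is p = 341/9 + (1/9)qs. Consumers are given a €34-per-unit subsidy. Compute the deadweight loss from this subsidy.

Pre-subsidy: 131.625 - 0.125q = 341/9 + (1/9)q gives q* = 397 and p* = 82.
With the rebate, buyers effectively pay pb = ps − 34, where ps is the price sellers receive.
On the curves, pb = 131.625 - 0.125q and ps = 341/9 + (1/9)q; the wedge ps − pb = 34 gives 341/9 + (1/9)q − (131.625 - 0.125q) = 34, so q' = 541.
Then pb = 131.625 − 0.125·541 = 64 and ps = 341/9 + (1/9)·541 = 98.
The subsidy expands output by 541 − 397 = 144 past the efficient level; on those units the gap between marginal cost and willingness to pay runs from 0 up to 34.
DWL = ½ × 34 × 144 = 2448.

Deadweight loss = €2448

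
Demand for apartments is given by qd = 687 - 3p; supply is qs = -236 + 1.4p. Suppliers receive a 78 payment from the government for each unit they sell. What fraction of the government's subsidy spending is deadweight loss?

DWL / government spending = 91/323

Pre-subsidy: 687 - 3p = -236 + 1.4p gives p* = 4615/22, q* = 1269/22.
With the subsidy, sellers receive ps = pb + 78 for each unit, where pb is the price buyers pay.
Supply in terms of pb becomes qs = -236 + 1.4(pb + 78) = -126.8 + 1.4pb. Setting this equal to demand: 687 - 3pb = -126.8 + 1.4pb, so pb = 4069/22.
Sellers receive ps = 4069/22 + 78 = 5785/22; q' = 687 − 3·(4069/22) = 2907/22.
ΔCS = ½(1269/22 + 2907/22)(4615/22 − 4069/22) = 285012/121; ΔPS = ½(1269/22 + 2907/22)(5785/22 − 4615/22) = 610740/121.
Government spending = 78 × 2907/22 = 113373/11.
DWL = ½ × 78 × (2907/22 − 1269/22) = 31941/11; fraction = (31941/11) / (113373/11) = 91/323.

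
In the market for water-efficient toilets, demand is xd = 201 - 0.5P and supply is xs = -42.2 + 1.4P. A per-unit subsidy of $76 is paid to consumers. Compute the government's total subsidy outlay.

Pre-subsidy: 201 - 0.5P = -42.2 + 1.4P gives P* = 128, x* = 137.
With the rebate, buyers effectively pay Pb = Ps − 76, where Ps is the price sellers receive.
Demand in terms of Ps becomes xd = 201 − 0.5(Ps − 76) = 239 - 0.5Ps. Setting this equal to supply: 239 - 0.5Ps = -42.2 + 1.4Ps, so Ps = 148.
Buyers pay Pb = 148 − 76 = 72; x' = -42.2 + 1.4·148 = 165.
Government outlay = subsidy × quantity = 76 × 165 = 12540.

Government cost = $12540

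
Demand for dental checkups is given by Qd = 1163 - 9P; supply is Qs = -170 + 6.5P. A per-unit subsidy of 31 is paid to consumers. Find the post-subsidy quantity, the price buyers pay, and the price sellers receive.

Q' = 506; buyers pay 73; sellers receive 104

Pre-subsidy: 1163 - 9P = -170 + 6.5P gives P* = 86, Q* = 389.
With the rebate, buyers effectively pay Pb = Ps − 31, where Ps is the price sellers receive.
Demand in terms of Ps becomes Qd = 1163 − 9(Ps − 31) = 1442 - 9Ps. Setting this equal to supply: 1442 - 9Ps = -170 + 6.5Ps, so Ps = 104.
Buyers pay Pb = 104 − 31 = 73; Q' = -170 + 6.5·104 = 506.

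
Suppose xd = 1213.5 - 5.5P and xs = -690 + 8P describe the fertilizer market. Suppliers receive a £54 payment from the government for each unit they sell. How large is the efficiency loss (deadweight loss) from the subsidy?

Pre-subsidy: 1213.5 - 5.5P = -690 + 8P gives P* = 141, x* = 438.
With the subsidy, sellers receive Ps = Pb + 54 for each unit, where Pb is the price buyers pay.
Supply in terms of Pb becomes xs = -690 + 8(Pb + 54) = -258 + 8Pb. Setting this equal to demand: 1213.5 - 5.5Pb = -258 + 8Pb, so Pb = 109.
Sellers receive Ps = 109 + 54 = 163; x' = 1213.5 − 5.5·109 = 614.
The subsidy expands output by 614 − 438 = 176 past the efficient level; on those units the gap between marginal cost and willingness to pay runs from 0 up to 54.
DWL = ½ × 54 × 176 = 4752.

Deadweight loss = £4752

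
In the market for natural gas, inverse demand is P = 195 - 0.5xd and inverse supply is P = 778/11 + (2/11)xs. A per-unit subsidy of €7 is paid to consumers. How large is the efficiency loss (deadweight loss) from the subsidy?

Deadweight loss = 539/15

Pre-subsidy: 195 - 0.5x = 778/11 + (2/11)x gives x* = 2734/15 and P* = 1558/15.
With the rebate, buyers effectively pay Pb = Ps − 7, where Ps is the price sellers receive.
On the curves, Pb = 195 - 0.5x and Ps = 778/11 + (2/11)x; the wedge Ps − Pb = 7 gives 778/11 + (2/11)x − (195 - 0.5x) = 7, so x' = 2888/15.
Then Pb = 195 − 0.5·(2888/15) = 1481/15 and Ps = 778/11 + (2/11)·(2888/15) = 1586/15.
The subsidy expands output by 2888/15 − 2734/15 = 154/15 past the efficient level; on those units the gap between marginal cost and willingness to pay runs from 0 up to 7.
DWL = ½ × 7 × 154/15 = 539/15.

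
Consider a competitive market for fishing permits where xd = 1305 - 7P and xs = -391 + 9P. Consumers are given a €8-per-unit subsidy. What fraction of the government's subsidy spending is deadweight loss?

Pre-subsidy: 1305 - 7P = -391 + 9P gives P* = 106, x* = 563.
With the rebate, buyers effectively pay Pb = Ps − 8, where Ps is the price sellers receive.
Demand in terms of Ps becomes xd = 1305 − 7(Ps − 8) = 1361 - 7Ps. Setting this equal to supply: 1361 - 7Ps = -391 + 9Ps, so Ps = 109.5.
Buyers pay Pb = 109.5 − 8 = 101.5; x' = -391 + 9·109.5 = 594.5.
ΔCS = ½(563 + 594.5)(106 − 101.5) = 2604.375; ΔPS = ½(563 + 594.5)(109.5 − 106) = 2025.625.
Government spending = 8 × 594.5 = 4756.
DWL = ½ × 8 × (594.5 − 563) = 126; fraction = 126 / 4756 = 63/2378.

DWL / government spending = 63/2378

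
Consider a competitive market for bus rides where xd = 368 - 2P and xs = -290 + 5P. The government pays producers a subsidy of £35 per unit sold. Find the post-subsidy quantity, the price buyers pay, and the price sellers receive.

Pre-subsidy: 368 - 2P = -290 + 5P gives P* = 94, x* = 180.
With the subsidy, sellers receive Ps = Pb + 35 for each unit, where Pb is the price buyers pay.
Supply in terms of Pb becomes xs = -290 + 5(Pb + 35) = -115 + 5Pb. Setting this equal to demand: 368 - 2Pb = -115 + 5Pb, so Pb = 69.
Sellers receive Ps = 69 + 35 = 104; x' = 368 − 2·69 = 230.

x' = 230; buyers pay £69; sellers receive £104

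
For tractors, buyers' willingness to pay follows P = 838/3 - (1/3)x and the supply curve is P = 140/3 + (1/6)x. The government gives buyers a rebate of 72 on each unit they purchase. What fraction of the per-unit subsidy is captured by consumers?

Pre-subsidy: 838/3 - (1/3)x = 140/3 + (1/6)x gives x* = 1396/3 and P* = 1118/9.
With the rebate, buyers effectively pay Pb = Ps − 72, where Ps is the price sellers receive.
On the curves, Pb = 838/3 - (1/3)x and Ps = 140/3 + (1/6)x; the wedge Ps − Pb = 72 gives 140/3 + (1/6)x − (838/3 - (1/3)x) = 72, so x' = 1828/3.
Then Pb = 838/3 − (1/3)·(1828/3) = 686/9 and Ps = 140/3 + (1/6)·(1828/3) = 1334/9.
Buyers' price falls by P* − Pb = 1118/9 − 686/9 = 48; sellers' price rises by Ps − P* = 1334/9 − 1118/9 = 24.
So consumers capture 48/72 = 2/3 of each unit of subsidy.

Consumer share = 2/3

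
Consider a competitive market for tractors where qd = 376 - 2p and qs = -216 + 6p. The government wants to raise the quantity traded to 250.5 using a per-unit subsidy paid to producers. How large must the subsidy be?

Required subsidy s = 15 per unit

At q = 250.5, invert demand for the buyer price: pb = (376 − 250.5)/2 = 62.75; invert supply for the seller price: ps = (250.5 − (-216))/6 = 77.75.
The subsidy must fill the gap: s = ps − pb = 77.75 − 62.75 = 15.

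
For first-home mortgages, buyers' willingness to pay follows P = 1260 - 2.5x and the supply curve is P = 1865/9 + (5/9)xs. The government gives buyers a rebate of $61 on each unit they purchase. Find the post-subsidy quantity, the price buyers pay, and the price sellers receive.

Pre-subsidy: 1260 - 2.5x = 1865/9 + (5/9)x gives x* = 3790/11 and P* = 4385/11.
With the rebate, buyers effectively pay Pb = Ps − 61, where Ps is the price sellers receive.
On the curves, Pb = 1260 - 2.5x and Ps = 1865/9 + (5/9)x; the wedge Ps − Pb = 61 gives 1865/9 + (5/9)x − (1260 - 2.5x) = 61, so x' = 20048/55.
Then Pb = 1260 − 2.5·(20048/55) = 3836/11 and Ps = 1865/9 + (5/9)·(20048/55) = 4507/11.

x' = 20048/55; buyers pay 3836/11; sellers receive 4507/11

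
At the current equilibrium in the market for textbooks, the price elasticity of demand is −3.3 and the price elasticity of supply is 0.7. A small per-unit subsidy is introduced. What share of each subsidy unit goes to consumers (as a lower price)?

Consumer share = 0.175

For a small subsidy around the equilibrium, the benefit split depends on the relative slopes, which at a point are proportional to the elasticities.
Buyer share = εs/(εs + |εd|) = 0.7/(0.7 + 3.3) = 0.175; seller share = |εd|/(εs + |εd|) = 0.825.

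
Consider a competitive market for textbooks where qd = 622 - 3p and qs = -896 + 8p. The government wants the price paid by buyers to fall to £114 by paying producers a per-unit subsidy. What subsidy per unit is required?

At a buyer price of 114, quantity demanded is 622 − 3·114 = 280.
Sellers supply 280 only when they receive ps with -896 + 8·ps = 280, i.e. ps = 147.
s = ps − pb = 147 − 114 = 33.

Required subsidy s = £33 per unit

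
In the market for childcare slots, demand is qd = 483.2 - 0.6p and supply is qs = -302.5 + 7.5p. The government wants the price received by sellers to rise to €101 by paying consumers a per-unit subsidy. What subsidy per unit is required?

Required subsidy s = €54 per unit

At a seller price of 101, quantity supplied is -302.5 + 7.5·101 = 455.
Buyers absorb 455 only when they pay pb with 483.2 − 0.6·pb = 455, i.e. pb = 47.
s = ps − pb = 101 − 47 = 54.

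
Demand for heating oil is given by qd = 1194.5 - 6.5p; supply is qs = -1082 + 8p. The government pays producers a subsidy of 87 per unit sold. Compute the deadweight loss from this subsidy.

Deadweight loss = 13572

Pre-subsidy: 1194.5 - 6.5p = -1082 + 8p gives p* = 157, q* = 174.
With the subsidy, sellers receive ps = pb + 87 for each unit, where pb is the price buyers pay.
Supply in terms of pb becomes qs = -1082 + 8(pb + 87) = -386 + 8pb. Setting this equal to demand: 1194.5 - 6.5pb = -386 + 8pb, so pb = 109.
Sellers receive ps = 109 + 87 = 196; q' = 1194.5 − 6.5·109 = 486.
The subsidy expands output by 486 − 174 = 312 past the efficient level; on those units the gap between marginal cost and willingness to pay runs from 0 up to 87.
DWL = ½ × 87 × 312 = 13572.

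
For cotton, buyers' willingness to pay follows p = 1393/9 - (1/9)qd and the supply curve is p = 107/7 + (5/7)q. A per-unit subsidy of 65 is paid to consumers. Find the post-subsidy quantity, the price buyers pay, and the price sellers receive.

Pre-subsidy: 1393/9 - (1/9)q = 107/7 + (5/7)q gives q* = 169 and p* = 136.
With the rebate, buyers effectively pay pb = ps − 65, where ps is the price sellers receive.
On the curves, pb = 1393/9 - (1/9)q and ps = 107/7 + (5/7)q; the wedge ps − pb = 65 gives 107/7 + (5/7)q − (1393/9 - (1/9)q) = 65, so q' = 247.75.
Then pb = 1393/9 − (1/9)·247.75 = 127.25 and ps = 107/7 + (5/7)·247.75 = 192.25.

q' = 247.75; buyers pay 127.25; sellers receive 192.25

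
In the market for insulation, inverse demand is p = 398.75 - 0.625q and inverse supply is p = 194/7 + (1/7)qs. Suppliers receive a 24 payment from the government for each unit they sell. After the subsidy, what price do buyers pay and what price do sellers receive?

Pre-subsidy: 398.75 - 0.625q = 194/7 + (1/7)q gives q* = 20778/43 and p* = 4160/43.
With the subsidy, sellers receive ps = pb + 24 for each unit, where pb is the price buyers pay.
On the curves, pb = 398.75 - 0.625q and ps = 194/7 + (1/7)q; the wedge ps − pb = 24 gives 194/7 + (1/7)q − (398.75 - 0.625q) = 24, so q' = 22122/43.
Then pb = 398.75 − 0.625·(22122/43) = 3320/43 and ps = 194/7 + (1/7)·(22122/43) = 4352/43.

Buyers pay 3320/43; sellers receive 4352/43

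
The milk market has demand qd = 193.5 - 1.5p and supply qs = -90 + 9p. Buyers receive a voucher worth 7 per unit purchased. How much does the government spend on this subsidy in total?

Government cost = 1134

Pre-subsidy: 193.5 - 1.5p = -90 + 9p gives p* = 27, q* = 153.
With the rebate, buyers effectively pay pb = ps − 7, where ps is the price sellers receive.
Demand in terms of ps becomes qd = 193.5 − 1.5(ps − 7) = 204 - 1.5ps. Setting this equal to supply: 204 - 1.5ps = -90 + 9ps, so ps = 28.
Buyers pay pb = 28 − 7 = 21; q' = -90 + 9·28 = 162.
Government outlay = subsidy × quantity = 7 × 162 = 1134.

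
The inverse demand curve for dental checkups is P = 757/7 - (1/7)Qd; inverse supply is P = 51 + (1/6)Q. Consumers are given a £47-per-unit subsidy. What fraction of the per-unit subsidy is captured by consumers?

Pre-subsidy: 757/7 - (1/7)Q = 51 + (1/6)Q gives Q* = 2400/13 and P* = 1063/13.
With the rebate, buyers effectively pay Pb = Ps − 47, where Ps is the price sellers receive.
On the curves, Pb = 757/7 - (1/7)Q and Ps = 51 + (1/6)Q; the wedge Ps − Pb = 47 gives 51 + (1/6)Q − (757/7 - (1/7)Q) = 47, so Q' = 4374/13.
Then Pb = 757/7 − (1/7)·(4374/13) = 781/13 and Ps = 51 + (1/6)·(4374/13) = 1392/13.
Buyers' price falls by P* − Pb = 1063/13 − 781/13 = 282/13; sellers' price rises by Ps − P* = 1392/13 − 1063/13 = 329/13.
So consumers capture (282/13)/47 = 6/13 of each unit of subsidy.

Consumer share = 6/13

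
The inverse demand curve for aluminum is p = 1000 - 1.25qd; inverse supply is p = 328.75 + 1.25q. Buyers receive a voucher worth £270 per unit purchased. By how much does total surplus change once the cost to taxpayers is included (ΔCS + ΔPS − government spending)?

Pre-subsidy: 1000 - 1.25q = 328.75 + 1.25q gives q* = 268.5 and p* = 664.375.
With the rebate, buyers effectively pay pb = ps − 270, where ps is the price sellers receive.
On the curves, pb = 1000 - 1.25q and ps = 328.75 + 1.25q; the wedge ps − pb = 270 gives 328.75 + 1.25q − (1000 - 1.25q) = 270, so q' = 376.5.
Then pb = 1000 − 1.25·376.5 = 529.375 and ps = 328.75 + 1.25·376.5 = 799.375.
ΔCS = ½(268.5 + 376.5)(664.375 − 529.375) = 43537.5; ΔPS = ½(268.5 + 376.5)(799.375 − 664.375) = 43537.5.
Government spending = 270 × 376.5 = 101655.
Net change = 43537.5 + 43537.5 − 101655 = -14580. The loss equals the DWL triangle ½·270·108.

Net change in total surplus = -£14580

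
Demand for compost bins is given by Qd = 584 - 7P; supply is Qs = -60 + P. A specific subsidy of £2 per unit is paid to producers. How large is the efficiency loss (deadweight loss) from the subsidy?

Deadweight loss = £1.75

Pre-subsidy: 584 - 7P = -60 + P gives P* = 80.5, Q* = 20.5.
With the subsidy, sellers receive Ps = Pb + 2 for each unit, where Pb is the price buyers pay.
Supply in terms of Pb becomes Qs = -60 + 1(Pb + 2) = -58 + Pb. Setting this equal to demand: 584 - 7Pb = -58 + Pb, so Pb = 80.25.
Sellers receive Ps = 80.25 + 2 = 82.25; Q' = 584 − 7·80.25 = 22.25.
The subsidy expands output by 22.25 − 20.5 = 1.75 past the efficient level; on those units the gap between marginal cost and willingness to pay runs from 0 up to 2.
DWL = ½ × 2 × 1.75 = 1.75.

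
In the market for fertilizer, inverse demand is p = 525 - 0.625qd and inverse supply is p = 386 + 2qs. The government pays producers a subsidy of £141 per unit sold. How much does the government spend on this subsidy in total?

Government cost = £15040

Pre-subsidy: 525 - 0.625q = 386 + 2q gives q* = 1112/21 and p* = 10330/21.
With the subsidy, sellers receive ps = pb + 141 for each unit, where pb is the price buyers pay.
On the curves, pb = 525 - 0.625q and ps = 386 + 2q; the wedge ps − pb = 141 gives 386 + 2q − (525 - 0.625q) = 141, so q' = 320/3.
Then pb = 525 − 0.625·(320/3) = 1375/3 and ps = 386 + 2·(320/3) = 1798/3.
Government outlay = subsidy × quantity = 141 × 320/3 = 15040.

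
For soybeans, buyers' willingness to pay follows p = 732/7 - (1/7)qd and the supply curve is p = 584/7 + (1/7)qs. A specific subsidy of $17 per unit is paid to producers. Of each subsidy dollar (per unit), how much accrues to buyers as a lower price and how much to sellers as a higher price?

Buyers gain $8.5 per unit; sellers gain $8.5 per unit

Pre-subsidy: 732/7 - (1/7)q = 584/7 + (1/7)q gives q* = 74 and p* = 94.
With the subsidy, sellers receive ps = pb + 17 for each unit, where pb is the price buyers pay.
On the curves, pb = 732/7 - (1/7)q and ps = 584/7 + (1/7)q; the wedge ps − pb = 17 gives 584/7 + (1/7)q − (732/7 - (1/7)q) = 17, so q' = 133.5.
Then pb = 732/7 − (1/7)·133.5 = 85.5 and ps = 584/7 + (1/7)·133.5 = 102.5.
Buyers' price falls by p* − pb = 94 − 85.5 = 8.5; sellers' price rises by ps − p* = 102.5 − 94 = 8.5.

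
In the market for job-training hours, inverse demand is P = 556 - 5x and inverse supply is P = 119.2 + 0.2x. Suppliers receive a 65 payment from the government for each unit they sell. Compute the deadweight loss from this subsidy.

Pre-subsidy: 556 - 5x = 119.2 + 0.2x gives x* = 84 and P* = 136.
With the subsidy, sellers receive Ps = Pb + 65 for each unit, where Pb is the price buyers pay.
On the curves, Pb = 556 - 5x and Ps = 119.2 + 0.2x; the wedge Ps − Pb = 65 gives 119.2 + 0.2x − (556 - 5x) = 65, so x' = 96.5.
Then Pb = 556 − 5·96.5 = 73.5 and Ps = 119.2 + 0.2·96.5 = 138.5.
The subsidy expands output by 96.5 − 84 = 12.5 past the efficient level; on those units the gap between marginal cost and willingness to pay runs from 0 up to 65.
DWL = ½ × 65 × 12.5 = 406.25.

Deadweight loss = 406.25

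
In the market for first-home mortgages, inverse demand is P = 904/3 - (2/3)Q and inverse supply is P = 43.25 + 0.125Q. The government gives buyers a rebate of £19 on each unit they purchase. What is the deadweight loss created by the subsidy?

Pre-subsidy: 904/3 - (2/3)Q = 43.25 + 0.125Q gives Q* = 326 and P* = 84.
With the rebate, buyers effectively pay Pb = Ps − 19, where Ps is the price sellers receive.
On the curves, Pb = 904/3 - (2/3)Q and Ps = 43.25 + 0.125Q; the wedge Ps − Pb = 19 gives 43.25 + 0.125Q − (904/3 - (2/3)Q) = 19, so Q' = 350.
Then Pb = 904/3 − (2/3)·350 = 68 and Ps = 43.25 + 0.125·350 = 87.
The subsidy expands output by 350 − 326 = 24 past the efficient level; on those units the gap between marginal cost and willingness to pay runs from 0 up to 19.
DWL = ½ × 19 × 24 = 228.

Deadweight loss = £228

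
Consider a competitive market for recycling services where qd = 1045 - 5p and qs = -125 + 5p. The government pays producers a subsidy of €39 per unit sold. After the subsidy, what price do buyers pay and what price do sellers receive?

Pre-subsidy: 1045 - 5p = -125 + 5p gives p* = 117, q* = 460.
With the subsidy, sellers receive ps = pb + 39 for each unit, where pb is the price buyers pay.
Supply in terms of pb becomes qs = -125 + 5(pb + 39) = 70 + 5pb. Setting this equal to demand: 1045 - 5pb = 70 + 5pb, so pb = 97.5.
Sellers receive ps = 97.5 + 39 = 136.5; q' = 1045 − 5·97.5 = 557.5.

Buyers pay €97.5; sellers receive €136.5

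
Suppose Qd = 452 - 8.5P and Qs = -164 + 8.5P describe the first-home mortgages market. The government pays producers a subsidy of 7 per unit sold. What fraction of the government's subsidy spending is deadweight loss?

DWL / government spending = 119/1390

Pre-subsidy: 452 - 8.5P = -164 + 8.5P gives P* = 616/17, Q* = 144.
With the subsidy, sellers receive Ps = Pb + 7 for each unit, where Pb is the price buyers pay.
Supply in terms of Pb becomes Qs = -164 + 8.5(Pb + 7) = -104.5 + 8.5Pb. Setting this equal to demand: 452 - 8.5Pb = -104.5 + 8.5Pb, so Pb = 1113/34.
Sellers receive Ps = 1113/34 + 7 = 1351/34; Q' = 452 − 8.5·(1113/34) = 173.75.
ΔCS = ½(144 + 173.75)(616/17 − 1113/34) = 556.0625; ΔPS = ½(144 + 173.75)(1351/34 − 616/17) = 556.0625.
Government spending = 7 × 173.75 = 1216.25.
DWL = ½ × 7 × (173.75 − 144) = 104.125; fraction = 104.125 / 1216.25 = 119/1390.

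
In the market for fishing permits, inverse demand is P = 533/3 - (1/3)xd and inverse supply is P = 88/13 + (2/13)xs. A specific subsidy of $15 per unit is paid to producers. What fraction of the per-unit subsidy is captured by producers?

Producer share = 6/19

Pre-subsidy: 533/3 - (1/3)x = 88/13 + (2/13)x gives x* = 6665/19 and P* = 1154/19.
With the subsidy, sellers receive Ps = Pb + 15 for each unit, where Pb is the price buyers pay.
On the curves, Pb = 533/3 - (1/3)x and Ps = 88/13 + (2/13)x; the wedge Ps − Pb = 15 gives 88/13 + (2/13)x − (533/3 - (1/3)x) = 15, so x' = 7250/19.
Then Pb = 533/3 − (1/3)·(7250/19) = 959/19 and Ps = 88/13 + (2/13)·(7250/19) = 1244/19.
Buyers' price falls by P* − Pb = 1154/19 − 959/19 = 195/19; sellers' price rises by Ps − P* = 1244/19 − 1154/19 = 90/19.
So producers capture (90/19)/15 = 6/19 of each unit of subsidy.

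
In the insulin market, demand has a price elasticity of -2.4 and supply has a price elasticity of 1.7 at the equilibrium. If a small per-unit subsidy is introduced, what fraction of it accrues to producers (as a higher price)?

For a small subsidy around the equilibrium, the benefit split depends on the relative slopes, which at a point are proportional to the elasticities.
Buyer share = εs/(εs + |εd|) = 1.7/(1.7 + 2.4) = 17/41; seller share = |εd|/(εs + |εd|) = 24/41.
So producers capture 24/41 of the subsidy.

Producer share = 24/41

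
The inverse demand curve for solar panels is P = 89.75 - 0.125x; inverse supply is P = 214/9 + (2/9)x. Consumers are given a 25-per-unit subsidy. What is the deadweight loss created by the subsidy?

Pre-subsidy: 89.75 - 0.125x = 214/9 + (2/9)x gives x* = 190 and P* = 66.
With the rebate, buyers effectively pay Pb = Ps − 25, where Ps is the price sellers receive.
On the curves, Pb = 89.75 - 0.125x and Ps = 214/9 + (2/9)x; the wedge Ps − Pb = 25 gives 214/9 + (2/9)x − (89.75 - 0.125x) = 25, so x' = 262.
Then Pb = 89.75 − 0.125·262 = 57 and Ps = 214/9 + (2/9)·262 = 82.
The subsidy expands output by 262 − 190 = 72 past the efficient level; on those units the gap between marginal cost and willingness to pay runs from 0 up to 25.
DWL = ½ × 25 × 72 = 900.

Deadweight loss = 900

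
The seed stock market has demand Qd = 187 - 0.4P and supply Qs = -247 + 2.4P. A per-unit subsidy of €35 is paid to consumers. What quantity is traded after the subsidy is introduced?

Q' = 137

Pre-subsidy: 187 - 0.4P = -247 + 2.4P gives P* = 155, Q* = 125.
With the rebate, buyers effectively pay Pb = Ps − 35, where Ps is the price sellers receive.
Demand in terms of Ps becomes Qd = 187 − 0.4(Ps − 35) = 201 - 0.4Ps. Setting this equal to supply: 201 - 0.4Ps = -247 + 2.4Ps, so Ps = 160.
Buyers pay Pb = 160 − 35 = 125; Q' = -247 + 2.4·160 = 137.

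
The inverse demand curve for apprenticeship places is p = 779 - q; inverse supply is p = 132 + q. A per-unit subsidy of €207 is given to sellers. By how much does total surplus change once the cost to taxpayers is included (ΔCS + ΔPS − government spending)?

Pre-subsidy: 779 - q = 132 + q gives q* = 323.5 and p* = 455.5.
With the subsidy, sellers receive ps = pb + 207 for each unit, where pb is the price buyers pay.
On the curves, pb = 779 - q and ps = 132 + q; the wedge ps − pb = 207 gives 132 + q − (779 - q) = 207, so q' = 427.
Then pb = 779 − 1·427 = 352 and ps = 132 + 1·427 = 559.
ΔCS = ½(323.5 + 427)(455.5 − 352) = 38838.375; ΔPS = ½(323.5 + 427)(559 − 455.5) = 38838.375.
Government spending = 207 × 427 = 88389.
Net change = 38838.375 + 38838.375 − 88389 = -10712.25. The loss equals the DWL triangle ½·207·103.5.

Net change in total surplus = -€10712.25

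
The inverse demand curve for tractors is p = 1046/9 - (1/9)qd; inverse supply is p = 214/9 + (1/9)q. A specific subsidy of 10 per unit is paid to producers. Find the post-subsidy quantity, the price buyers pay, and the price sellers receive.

Pre-subsidy: 1046/9 - (1/9)q = 214/9 + (1/9)q gives q* = 416 and p* = 70.
With the subsidy, sellers receive ps = pb + 10 for each unit, where pb is the price buyers pay.
On the curves, pb = 1046/9 - (1/9)q and ps = 214/9 + (1/9)q; the wedge ps − pb = 10 gives 214/9 + (1/9)q − (1046/9 - (1/9)q) = 10, so q' = 461.
Then pb = 1046/9 − (1/9)·461 = 65 and ps = 214/9 + (1/9)·461 = 75.

q' = 461; buyers pay 65; sellers receive 75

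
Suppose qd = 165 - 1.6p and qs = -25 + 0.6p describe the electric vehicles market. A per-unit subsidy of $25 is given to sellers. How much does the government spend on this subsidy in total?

Government cost = 10375/11

Pre-subsidy: 165 - 1.6p = -25 + 0.6p gives p* = 950/11, q* = 295/11.
With the subsidy, sellers receive ps = pb + 25 for each unit, where pb is the price buyers pay.
Supply in terms of pb becomes qs = -25 + 0.6(pb + 25) = -10 + 0.6pb. Setting this equal to demand: 165 - 1.6pb = -10 + 0.6pb, so pb = 875/11.
Sellers receive ps = 875/11 + 25 = 1150/11; q' = 165 − 1.6·(875/11) = 415/11.
Government outlay = subsidy × quantity = 25 × 415/11 = 10375/11.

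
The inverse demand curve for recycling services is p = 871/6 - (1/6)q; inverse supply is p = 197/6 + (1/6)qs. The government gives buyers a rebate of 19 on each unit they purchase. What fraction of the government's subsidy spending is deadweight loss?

DWL / government spending = 57/788

Pre-subsidy: 871/6 - (1/6)q = 197/6 + (1/6)q gives q* = 337 and p* = 89.
With the rebate, buyers effectively pay pb = ps − 19, where ps is the price sellers receive.
On the curves, pb = 871/6 - (1/6)q and ps = 197/6 + (1/6)q; the wedge ps − pb = 19 gives 197/6 + (1/6)q − (871/6 - (1/6)q) = 19, so q' = 394.
Then pb = 871/6 − (1/6)·394 = 79.5 and ps = 197/6 + (1/6)·394 = 98.5.
ΔCS = ½(337 + 394)(89 − 79.5) = 3472.25; ΔPS = ½(337 + 394)(98.5 − 89) = 3472.25.
Government spending = 19 × 394 = 7486.
DWL = ½ × 19 × (394 − 337) = 541.5; fraction = 541.5 / 7486 = 57/788.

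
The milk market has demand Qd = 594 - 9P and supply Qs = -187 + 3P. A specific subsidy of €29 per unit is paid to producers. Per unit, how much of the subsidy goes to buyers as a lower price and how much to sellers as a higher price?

Buyers gain €7.25 per unit; sellers gain €21.75 per unit

Pre-subsidy: 594 - 9P = -187 + 3P gives P* = 781/12, Q* = 8.25.
With the subsidy, sellers receive Ps = Pb + 29 for each unit, where Pb is the price buyers pay.
Supply in terms of Pb becomes Qs = -187 + 3(Pb + 29) = -100 + 3Pb. Setting this equal to demand: 594 - 9Pb = -100 + 3Pb, so Pb = 347/6.
Sellers receive Ps = 347/6 + 29 = 521/6; Q' = 594 − 9·(347/6) = 73.5.
Buyers' price falls by P* − Pb = 781/12 − 347/6 = 7.25; sellers' price rises by Ps − P* = 521/6 − 781/12 = 21.75.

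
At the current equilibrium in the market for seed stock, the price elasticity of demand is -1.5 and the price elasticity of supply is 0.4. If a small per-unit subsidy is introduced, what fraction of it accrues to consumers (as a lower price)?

For a small subsidy around the equilibrium, the benefit split depends on the relative slopes, which at a point are proportional to the elasticities.
Buyer share = εs/(εs + |εd|) = 0.4/(0.4 + 1.5) = 4/19; seller share = |εd|/(εs + |εd|) = 15/19.

Consumer share = 4/19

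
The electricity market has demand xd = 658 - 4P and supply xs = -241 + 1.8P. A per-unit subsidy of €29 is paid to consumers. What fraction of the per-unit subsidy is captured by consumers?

Consumer share = 9/29

Pre-subsidy: 658 - 4P = -241 + 1.8P gives P* = 155, x* = 38.
With the rebate, buyers effectively pay Pb = Ps − 29, where Ps is the price sellers receive.
Demand in terms of Ps becomes xd = 658 − 4(Ps − 29) = 774 - 4Ps. Setting this equal to supply: 774 - 4Ps = -241 + 1.8Ps, so Ps = 175.
Buyers pay Pb = 175 − 29 = 146; x' = -241 + 1.8·175 = 74.
Buyers' price falls by P* − Pb = 155 − 146 = 9; sellers' price rises by Ps − P* = 175 − 155 = 20.
So consumers capture 9/29 = 9/29 of each unit of subsidy.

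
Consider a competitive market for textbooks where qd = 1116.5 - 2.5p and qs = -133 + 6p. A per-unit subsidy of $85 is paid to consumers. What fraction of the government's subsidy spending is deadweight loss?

Pre-subsidy: 1116.5 - 2.5p = -133 + 6p gives p* = 147, q* = 749.
With the rebate, buyers effectively pay pb = ps − 85, where ps is the price sellers receive.
Demand in terms of ps becomes qd = 1116.5 − 2.5(ps − 85) = 1329 - 2.5ps. Setting this equal to supply: 1329 - 2.5ps = -133 + 6ps, so ps = 172.
Buyers pay pb = 172 − 85 = 87; q' = -133 + 6·172 = 899.
ΔCS = ½(749 + 899)(147 − 87) = 49440; ΔPS = ½(749 + 899)(172 − 147) = 20600.
Government spending = 85 × 899 = 76415.
DWL = ½ × 85 × (899 − 749) = 6375; fraction = 6375 / 76415 = 75/899.

DWL / government spending = 75/899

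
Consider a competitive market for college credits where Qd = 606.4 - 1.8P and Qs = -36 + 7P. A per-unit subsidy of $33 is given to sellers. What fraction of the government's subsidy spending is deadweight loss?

Pre-subsidy: 606.4 - 1.8P = -36 + 7P gives P* = 73, Q* = 475.
With the subsidy, sellers receive Ps = Pb + 33 for each unit, where Pb is the price buyers pay.
Supply in terms of Pb becomes Qs = -36 + 7(Pb + 33) = 195 + 7Pb. Setting this equal to demand: 606.4 - 1.8Pb = 195 + 7Pb, so Pb = 46.75.
Sellers receive Ps = 46.75 + 33 = 79.75; Q' = 606.4 − 1.8·46.75 = 522.25.
ΔCS = ½(475 + 522.25)(73 − 46.75) = 13088.90625; ΔPS = ½(475 + 522.25)(79.75 − 73) = 3365.71875.
Government spending = 33 × 522.25 = 17234.25.
DWL = ½ × 33 × (522.25 − 475) = 779.625; fraction = 779.625 / 17234.25 = 189/4178.

DWL / government spending = 189/4178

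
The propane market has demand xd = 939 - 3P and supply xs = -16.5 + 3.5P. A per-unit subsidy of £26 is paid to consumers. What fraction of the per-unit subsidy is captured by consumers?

Pre-subsidy: 939 - 3P = -16.5 + 3.5P gives P* = 147, x* = 498.
With the rebate, buyers effectively pay Pb = Ps − 26, where Ps is the price sellers receive.
Demand in terms of Ps becomes xd = 939 − 3(Ps − 26) = 1017 - 3Ps. Setting this equal to supply: 1017 - 3Ps = -16.5 + 3.5Ps, so Ps = 159.
Buyers pay Pb = 159 − 26 = 133; x' = -16.5 + 3.5·159 = 540.
Buyers' price falls by P* − Pb = 147 − 133 = 14; sellers' price rises by Ps − P* = 159 − 147 = 12.
So consumers capture 14/26 = 7/13 of each unit of subsidy.

Consumer share = 7/13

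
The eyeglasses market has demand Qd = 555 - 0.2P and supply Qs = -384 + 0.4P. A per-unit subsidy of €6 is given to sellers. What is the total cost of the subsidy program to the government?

Pre-subsidy: 555 - 0.2P = -384 + 0.4P gives P* = 1565, Q* = 242.
With the subsidy, sellers receive Ps = Pb + 6 for each unit, where Pb is the price buyers pay.
Supply in terms of Pb becomes Qs = -384 + 0.4(Pb + 6) = -381.6 + 0.4Pb. Setting this equal to demand: 555 - 0.2Pb = -381.6 + 0.4Pb, so Pb = 1561.
Sellers receive Ps = 1561 + 6 = 1567; Q' = 555 − 0.2·1561 = 242.8.
Government outlay = subsidy × quantity = 6 × 242.8 = 1456.8.

Government cost = €1456.8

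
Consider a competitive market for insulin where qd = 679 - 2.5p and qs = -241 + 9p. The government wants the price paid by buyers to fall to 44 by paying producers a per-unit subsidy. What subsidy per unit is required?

At a buyer price of 44, quantity demanded is 679 − 2.5·44 = 569.
Sellers supply 569 only when they receive ps with -241 + 9·ps = 569, i.e. ps = 90.
s = ps − pb = 90 − 44 = 46.

Required subsidy s = 46 per unit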